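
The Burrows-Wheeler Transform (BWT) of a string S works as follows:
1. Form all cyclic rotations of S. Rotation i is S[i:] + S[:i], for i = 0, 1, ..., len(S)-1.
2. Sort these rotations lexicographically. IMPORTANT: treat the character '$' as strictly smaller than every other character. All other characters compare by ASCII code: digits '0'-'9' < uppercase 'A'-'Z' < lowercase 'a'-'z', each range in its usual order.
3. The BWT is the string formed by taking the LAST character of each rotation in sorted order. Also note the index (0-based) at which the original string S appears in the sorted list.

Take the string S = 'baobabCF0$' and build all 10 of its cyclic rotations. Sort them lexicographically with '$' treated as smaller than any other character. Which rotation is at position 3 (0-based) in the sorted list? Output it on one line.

Answer: F0$baobabC

Derivation:
All 10 rotations (rotation i = S[i:]+S[:i]):
  rot[0] = baobabCF0$
  rot[1] = aobabCF0$b
  rot[2] = obabCF0$ba
  rot[3] = babCF0$bao
  rot[4] = abCF0$baob
  rot[5] = bCF0$baoba
  rot[6] = CF0$baobab
  rot[7] = F0$baobabC
  rot[8] = 0$baobabCF
  rot[9] = $baobabCF0
Sorted (with $ < everything):
  sorted[0] = $baobabCF0
  sorted[1] = 0$baobabCF
  sorted[2] = CF0$baobab
  sorted[3] = F0$baobabC
  sorted[4] = abCF0$baob
  sorted[5] = aobabCF0$b
  sorted[6] = bCF0$baoba
  sorted[7] = babCF0$bao
  sorted[8] = baobabCF0$
  sorted[9] = obabCF0$ba
sorted[3] = F0$baobabC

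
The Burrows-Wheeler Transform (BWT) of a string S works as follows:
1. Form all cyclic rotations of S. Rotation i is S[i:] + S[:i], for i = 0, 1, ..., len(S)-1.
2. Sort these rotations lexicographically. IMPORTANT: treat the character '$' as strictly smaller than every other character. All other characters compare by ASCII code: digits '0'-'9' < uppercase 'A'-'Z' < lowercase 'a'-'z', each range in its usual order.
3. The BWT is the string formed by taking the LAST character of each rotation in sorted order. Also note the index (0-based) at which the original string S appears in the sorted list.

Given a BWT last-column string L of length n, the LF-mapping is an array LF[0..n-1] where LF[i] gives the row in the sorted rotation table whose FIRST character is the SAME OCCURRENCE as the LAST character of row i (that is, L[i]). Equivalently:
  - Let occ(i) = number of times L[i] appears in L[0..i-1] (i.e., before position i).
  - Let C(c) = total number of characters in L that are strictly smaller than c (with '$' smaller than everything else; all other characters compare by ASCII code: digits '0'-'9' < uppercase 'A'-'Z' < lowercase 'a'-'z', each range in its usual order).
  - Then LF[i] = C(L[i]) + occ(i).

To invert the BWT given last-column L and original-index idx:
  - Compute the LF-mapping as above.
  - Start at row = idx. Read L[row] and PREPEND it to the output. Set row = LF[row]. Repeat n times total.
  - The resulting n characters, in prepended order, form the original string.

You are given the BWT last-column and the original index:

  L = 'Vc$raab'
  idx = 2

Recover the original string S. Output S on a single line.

LF mapping: 1 5 0 6 2 3 4
Walk LF starting at row 2, prepending L[row]:
  step 1: row=2, L[2]='$', prepend. Next row=LF[2]=0
  step 2: row=0, L[0]='V', prepend. Next row=LF[0]=1
  step 3: row=1, L[1]='c', prepend. Next row=LF[1]=5
  step 4: row=5, L[5]='a', prepend. Next row=LF[5]=3
  step 5: row=3, L[3]='r', prepend. Next row=LF[3]=6
  step 6: row=6, L[6]='b', prepend. Next row=LF[6]=4
  step 7: row=4, L[4]='a', prepend. Next row=LF[4]=2
Reversed output: abracV$

Answer: abracV$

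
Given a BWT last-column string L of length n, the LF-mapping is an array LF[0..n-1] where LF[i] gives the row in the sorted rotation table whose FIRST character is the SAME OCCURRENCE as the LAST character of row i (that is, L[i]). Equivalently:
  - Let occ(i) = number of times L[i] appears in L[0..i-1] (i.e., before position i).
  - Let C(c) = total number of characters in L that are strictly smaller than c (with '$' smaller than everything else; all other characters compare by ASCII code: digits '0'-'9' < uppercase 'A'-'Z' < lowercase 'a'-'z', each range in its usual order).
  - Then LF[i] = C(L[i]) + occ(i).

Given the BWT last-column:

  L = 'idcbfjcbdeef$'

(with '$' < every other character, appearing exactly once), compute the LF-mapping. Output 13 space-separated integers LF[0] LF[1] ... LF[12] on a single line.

Answer: 11 5 3 1 9 12 4 2 6 7 8 10 0

Derivation:
Char counts: '$':1, 'b':2, 'c':2, 'd':2, 'e':2, 'f':2, 'i':1, 'j':1
C (first-col start): C('$')=0, C('b')=1, C('c')=3, C('d')=5, C('e')=7, C('f')=9, C('i')=11, C('j')=12
L[0]='i': occ=0, LF[0]=C('i')+0=11+0=11
L[1]='d': occ=0, LF[1]=C('d')+0=5+0=5
L[2]='c': occ=0, LF[2]=C('c')+0=3+0=3
L[3]='b': occ=0, LF[3]=C('b')+0=1+0=1
L[4]='f': occ=0, LF[4]=C('f')+0=9+0=9
L[5]='j': occ=0, LF[5]=C('j')+0=12+0=12
L[6]='c': occ=1, LF[6]=C('c')+1=3+1=4
L[7]='b': occ=1, LF[7]=C('b')+1=1+1=2
L[8]='d': occ=1, LF[8]=C('d')+1=5+1=6
L[9]='e': occ=0, LF[9]=C('e')+0=7+0=7
L[10]='e': occ=1, LF[10]=C('e')+1=7+1=8
L[11]='f': occ=1, LF[11]=C('f')+1=9+1=10
L[12]='$': occ=0, LF[12]=C('$')+0=0+0=0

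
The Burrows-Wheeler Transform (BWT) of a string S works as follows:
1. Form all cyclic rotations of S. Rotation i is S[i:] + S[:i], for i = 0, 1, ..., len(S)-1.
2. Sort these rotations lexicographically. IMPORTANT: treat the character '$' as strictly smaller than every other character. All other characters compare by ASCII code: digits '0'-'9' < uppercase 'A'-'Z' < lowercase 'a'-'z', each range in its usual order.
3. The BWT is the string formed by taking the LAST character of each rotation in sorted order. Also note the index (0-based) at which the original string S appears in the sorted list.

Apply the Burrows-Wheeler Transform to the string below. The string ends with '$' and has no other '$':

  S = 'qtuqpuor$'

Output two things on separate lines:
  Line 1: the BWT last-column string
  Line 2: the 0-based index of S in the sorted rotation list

All 9 rotations (rotation i = S[i:]+S[:i]):
  rot[0] = qtuqpuor$
  rot[1] = tuqpuor$q
  rot[2] = uqpuor$qt
  rot[3] = qpuor$qtu
  rot[4] = puor$qtuq
  rot[5] = uor$qtuqp
  rot[6] = or$qtuqpu
  rot[7] = r$qtuqpuo
  rot[8] = $qtuqpuor
Sorted (with $ < everything):
  sorted[0] = $qtuqpuor  (last char: 'r')
  sorted[1] = or$qtuqpu  (last char: 'u')
  sorted[2] = puor$qtuq  (last char: 'q')
  sorted[3] = qpuor$qtu  (last char: 'u')
  sorted[4] = qtuqpuor$  (last char: '$')
  sorted[5] = r$qtuqpuo  (last char: 'o')
  sorted[6] = tuqpuor$q  (last char: 'q')
  sorted[7] = uor$qtuqp  (last char: 'p')
  sorted[8] = uqpuor$qt  (last char: 't')
Last column: ruqu$oqpt
Original string S is at sorted index 4

Answer: ruqu$oqpt
4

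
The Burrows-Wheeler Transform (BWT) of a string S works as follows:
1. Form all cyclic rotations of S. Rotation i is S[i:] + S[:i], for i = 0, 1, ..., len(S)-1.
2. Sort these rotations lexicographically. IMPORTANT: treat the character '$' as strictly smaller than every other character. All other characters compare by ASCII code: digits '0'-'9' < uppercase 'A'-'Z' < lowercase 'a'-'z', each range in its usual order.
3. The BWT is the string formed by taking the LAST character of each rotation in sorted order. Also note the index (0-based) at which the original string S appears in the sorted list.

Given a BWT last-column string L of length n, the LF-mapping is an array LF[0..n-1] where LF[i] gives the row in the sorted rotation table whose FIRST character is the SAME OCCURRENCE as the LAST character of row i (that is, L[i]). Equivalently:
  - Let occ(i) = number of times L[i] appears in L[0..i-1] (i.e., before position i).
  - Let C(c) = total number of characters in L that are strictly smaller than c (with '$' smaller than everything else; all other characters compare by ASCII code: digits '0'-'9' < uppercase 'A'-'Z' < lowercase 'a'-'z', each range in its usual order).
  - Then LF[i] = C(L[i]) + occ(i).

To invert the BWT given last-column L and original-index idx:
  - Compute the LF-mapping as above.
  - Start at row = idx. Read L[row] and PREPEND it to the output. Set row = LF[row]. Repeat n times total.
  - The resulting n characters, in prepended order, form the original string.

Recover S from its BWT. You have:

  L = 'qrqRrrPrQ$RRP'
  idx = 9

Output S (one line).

LF mapping: 7 9 8 4 10 11 1 12 3 0 5 6 2
Walk LF starting at row 9, prepending L[row]:
  step 1: row=9, L[9]='$', prepend. Next row=LF[9]=0
  step 2: row=0, L[0]='q', prepend. Next row=LF[0]=7
  step 3: row=7, L[7]='r', prepend. Next row=LF[7]=12
  step 4: row=12, L[12]='P', prepend. Next row=LF[12]=2
  step 5: row=2, L[2]='q', prepend. Next row=LF[2]=8
  step 6: row=8, L[8]='Q', prepend. Next row=LF[8]=3
  step 7: row=3, L[3]='R', prepend. Next row=LF[3]=4
  step 8: row=4, L[4]='r', prepend. Next row=LF[4]=10
  step 9: row=10, L[10]='R', prepend. Next row=LF[10]=5
  step 10: row=5, L[5]='r', prepend. Next row=LF[5]=11
  step 11: row=11, L[11]='R', prepend. Next row=LF[11]=6
  step 12: row=6, L[6]='P', prepend. Next row=LF[6]=1
  step 13: row=1, L[1]='r', prepend. Next row=LF[1]=9
Reversed output: rPRrRrRQqPrq$

Answer: rPRrRrRQqPrq$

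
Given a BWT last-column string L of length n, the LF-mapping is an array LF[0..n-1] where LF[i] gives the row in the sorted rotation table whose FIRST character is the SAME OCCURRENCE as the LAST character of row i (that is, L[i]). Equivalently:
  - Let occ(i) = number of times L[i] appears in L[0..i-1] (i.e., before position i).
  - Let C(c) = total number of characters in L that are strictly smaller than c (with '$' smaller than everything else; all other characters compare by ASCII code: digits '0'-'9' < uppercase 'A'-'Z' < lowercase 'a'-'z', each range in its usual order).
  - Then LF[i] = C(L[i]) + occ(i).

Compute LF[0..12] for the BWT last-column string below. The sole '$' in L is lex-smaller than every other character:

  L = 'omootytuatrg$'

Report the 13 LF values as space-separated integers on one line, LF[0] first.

Answer: 4 3 5 6 8 12 9 11 1 10 7 2 0

Derivation:
Char counts: '$':1, 'a':1, 'g':1, 'm':1, 'o':3, 'r':1, 't':3, 'u':1, 'y':1
C (first-col start): C('$')=0, C('a')=1, C('g')=2, C('m')=3, C('o')=4, C('r')=7, C('t')=8, C('u')=11, C('y')=12
L[0]='o': occ=0, LF[0]=C('o')+0=4+0=4
L[1]='m': occ=0, LF[1]=C('m')+0=3+0=3
L[2]='o': occ=1, LF[2]=C('o')+1=4+1=5
L[3]='o': occ=2, LF[3]=C('o')+2=4+2=6
L[4]='t': occ=0, LF[4]=C('t')+0=8+0=8
L[5]='y': occ=0, LF[5]=C('y')+0=12+0=12
L[6]='t': occ=1, LF[6]=C('t')+1=8+1=9
L[7]='u': occ=0, LF[7]=C('u')+0=11+0=11
L[8]='a': occ=0, LF[8]=C('a')+0=1+0=1
L[9]='t': occ=2, LF[9]=C('t')+2=8+2=10
L[10]='r': occ=0, LF[10]=C('r')+0=7+0=7
L[11]='g': occ=0, LF[11]=C('g')+0=2+0=2
L[12]='$': occ=0, LF[12]=C('$')+0=0+0=0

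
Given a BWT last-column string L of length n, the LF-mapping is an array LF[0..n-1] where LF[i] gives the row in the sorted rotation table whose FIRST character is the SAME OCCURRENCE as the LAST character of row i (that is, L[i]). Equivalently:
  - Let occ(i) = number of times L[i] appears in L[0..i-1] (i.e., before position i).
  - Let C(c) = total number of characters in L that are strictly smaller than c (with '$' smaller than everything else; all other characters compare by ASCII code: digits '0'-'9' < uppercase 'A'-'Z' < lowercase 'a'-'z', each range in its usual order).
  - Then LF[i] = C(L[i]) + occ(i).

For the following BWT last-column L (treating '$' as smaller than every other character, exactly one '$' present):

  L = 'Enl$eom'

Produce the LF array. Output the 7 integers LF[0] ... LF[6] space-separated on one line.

Answer: 1 5 3 0 2 6 4

Derivation:
Char counts: '$':1, 'E':1, 'e':1, 'l':1, 'm':1, 'n':1, 'o':1
C (first-col start): C('$')=0, C('E')=1, C('e')=2, C('l')=3, C('m')=4, C('n')=5, C('o')=6
L[0]='E': occ=0, LF[0]=C('E')+0=1+0=1
L[1]='n': occ=0, LF[1]=C('n')+0=5+0=5
L[2]='l': occ=0, LF[2]=C('l')+0=3+0=3
L[3]='$': occ=0, LF[3]=C('$')+0=0+0=0
L[4]='e': occ=0, LF[4]=C('e')+0=2+0=2
L[5]='o': occ=0, LF[5]=C('o')+0=6+0=6
L[6]='m': occ=0, LF[6]=C('m')+0=4+0=4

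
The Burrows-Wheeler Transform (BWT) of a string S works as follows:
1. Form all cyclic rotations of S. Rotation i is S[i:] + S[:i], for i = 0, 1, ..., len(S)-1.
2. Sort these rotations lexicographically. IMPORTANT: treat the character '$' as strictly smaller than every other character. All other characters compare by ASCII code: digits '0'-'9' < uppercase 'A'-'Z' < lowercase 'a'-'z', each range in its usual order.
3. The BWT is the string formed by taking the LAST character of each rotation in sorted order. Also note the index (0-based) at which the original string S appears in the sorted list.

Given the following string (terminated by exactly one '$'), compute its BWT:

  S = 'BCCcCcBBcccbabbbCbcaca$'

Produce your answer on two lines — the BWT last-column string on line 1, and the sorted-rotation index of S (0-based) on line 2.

Answer: ac$BBbcCcbcbcbaCCCabccB
2

Derivation:
All 23 rotations (rotation i = S[i:]+S[:i]):
  rot[0] = BCCcCcBBcccbabbbCbcaca$
  rot[1] = CCcCcBBcccbabbbCbcaca$B
  rot[2] = CcCcBBcccbabbbCbcaca$BC
  rot[3] = cCcBBcccbabbbCbcaca$BCC
  rot[4] = CcBBcccbabbbCbcaca$BCCc
  rot[5] = cBBcccbabbbCbcaca$BCCcC
  rot[6] = BBcccbabbbCbcaca$BCCcCc
  rot[7] = BcccbabbbCbcaca$BCCcCcB
  rot[8] = cccbabbbCbcaca$BCCcCcBB
  rot[9] = ccbabbbCbcaca$BCCcCcBBc
  rot[10] = cbabbbCbcaca$BCCcCcBBcc
  rot[11] = babbbCbcaca$BCCcCcBBccc
  rot[12] = abbbCbcaca$BCCcCcBBcccb
  rot[13] = bbbCbcaca$BCCcCcBBcccba
  rot[14] = bbCbcaca$BCCcCcBBcccbab
  rot[15] = bCbcaca$BCCcCcBBcccbabb
  rot[16] = Cbcaca$BCCcCcBBcccbabbb
  rot[17] = bcaca$BCCcCcBBcccbabbbC
  rot[18] = caca$BCCcCcBBcccbabbbCb
  rot[19] = aca$BCCcCcBBcccbabbbCbc
  rot[20] = ca$BCCcCcBBcccbabbbCbca
  rot[21] = a$BCCcCcBBcccbabbbCbcac
  rot[22] = $BCCcCcBBcccbabbbCbcaca
Sorted (with $ < everything):
  sorted[0] = $BCCcCcBBcccbabbbCbcaca  (last char: 'a')
  sorted[1] = BBcccbabbbCbcaca$BCCcCc  (last char: 'c')
  sorted[2] = BCCcCcBBcccbabbbCbcaca$  (last char: '$')
  sorted[3] = BcccbabbbCbcaca$BCCcCcB  (last char: 'B')
  sorted[4] = CCcCcBBcccbabbbCbcaca$B  (last char: 'B')
  sorted[5] = Cbcaca$BCCcCcBBcccbabbb  (last char: 'b')
  sorted[6] = CcBBcccbabbbCbcaca$BCCc  (last char: 'c')
  sorted[7] = CcCcBBcccbabbbCbcaca$BC  (last char: 'C')
  sorted[8] = a$BCCcCcBBcccbabbbCbcac  (last char: 'c')
  sorted[9] = abbbCbcaca$BCCcCcBBcccb  (last char: 'b')
  sorted[10] = aca$BCCcCcBBcccbabbbCbc  (last char: 'c')
  sorted[11] = bCbcaca$BCCcCcBBcccbabb  (last char: 'b')
  sorted[12] = babbbCbcaca$BCCcCcBBccc  (last char: 'c')
  sorted[13] = bbCbcaca$BCCcCcBBcccbab  (last char: 'b')
  sorted[14] = bbbCbcaca$BCCcCcBBcccba  (last char: 'a')
  sorted[15] = bcaca$BCCcCcBBcccbabbbC  (last char: 'C')
  sorted[16] = cBBcccbabbbCbcaca$BCCcC  (last char: 'C')
  sorted[17] = cCcBBcccbabbbCbcaca$BCC  (last char: 'C')
  sorted[18] = ca$BCCcCcBBcccbabbbCbca  (last char: 'a')
  sorted[19] = caca$BCCcCcBBcccbabbbCb  (last char: 'b')
  sorted[20] = cbabbbCbcaca$BCCcCcBBcc  (last char: 'c')
  sorted[21] = ccbabbbCbcaca$BCCcCcBBc  (last char: 'c')
  sorted[22] = cccbabbbCbcaca$BCCcCcBB  (last char: 'B')
Last column: ac$BBbcCcbcbcbaCCCabccB
Original string S is at sorted index 2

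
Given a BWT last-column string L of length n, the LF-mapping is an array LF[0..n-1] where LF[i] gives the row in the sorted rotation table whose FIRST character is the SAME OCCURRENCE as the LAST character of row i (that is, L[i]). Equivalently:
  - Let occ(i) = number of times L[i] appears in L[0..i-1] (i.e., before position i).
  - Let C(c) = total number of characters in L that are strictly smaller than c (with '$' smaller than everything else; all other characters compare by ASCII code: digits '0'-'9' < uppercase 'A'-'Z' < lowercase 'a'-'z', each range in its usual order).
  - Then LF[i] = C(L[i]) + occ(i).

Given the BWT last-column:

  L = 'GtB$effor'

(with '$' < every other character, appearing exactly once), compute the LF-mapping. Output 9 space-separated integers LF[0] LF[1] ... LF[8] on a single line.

Answer: 2 8 1 0 3 4 5 6 7

Derivation:
Char counts: '$':1, 'B':1, 'G':1, 'e':1, 'f':2, 'o':1, 'r':1, 't':1
C (first-col start): C('$')=0, C('B')=1, C('G')=2, C('e')=3, C('f')=4, C('o')=6, C('r')=7, C('t')=8
L[0]='G': occ=0, LF[0]=C('G')+0=2+0=2
L[1]='t': occ=0, LF[1]=C('t')+0=8+0=8
L[2]='B': occ=0, LF[2]=C('B')+0=1+0=1
L[3]='$': occ=0, LF[3]=C('$')+0=0+0=0
L[4]='e': occ=0, LF[4]=C('e')+0=3+0=3
L[5]='f': occ=0, LF[5]=C('f')+0=4+0=4
L[6]='f': occ=1, LF[6]=C('f')+1=4+1=5
L[7]='o': occ=0, LF[7]=C('o')+0=6+0=6
L[8]='r': occ=0, LF[8]=C('r')+0=7+0=7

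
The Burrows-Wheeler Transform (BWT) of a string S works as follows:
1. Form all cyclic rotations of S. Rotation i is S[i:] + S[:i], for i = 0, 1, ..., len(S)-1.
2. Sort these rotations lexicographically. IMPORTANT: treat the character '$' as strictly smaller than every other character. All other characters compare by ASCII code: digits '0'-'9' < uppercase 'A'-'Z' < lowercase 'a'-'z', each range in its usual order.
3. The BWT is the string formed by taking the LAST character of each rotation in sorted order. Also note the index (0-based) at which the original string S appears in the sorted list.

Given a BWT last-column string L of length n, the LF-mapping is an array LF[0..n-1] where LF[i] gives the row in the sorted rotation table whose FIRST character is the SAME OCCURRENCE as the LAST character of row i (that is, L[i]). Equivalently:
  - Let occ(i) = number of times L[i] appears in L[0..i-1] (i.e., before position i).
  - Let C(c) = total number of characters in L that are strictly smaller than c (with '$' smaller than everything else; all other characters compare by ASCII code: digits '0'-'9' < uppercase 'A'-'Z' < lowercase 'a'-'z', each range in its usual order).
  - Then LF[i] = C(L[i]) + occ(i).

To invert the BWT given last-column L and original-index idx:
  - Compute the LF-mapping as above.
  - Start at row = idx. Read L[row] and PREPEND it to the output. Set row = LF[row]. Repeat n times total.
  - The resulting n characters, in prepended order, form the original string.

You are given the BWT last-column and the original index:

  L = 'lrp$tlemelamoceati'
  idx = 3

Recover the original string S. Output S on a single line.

LF mapping: 8 15 14 0 16 9 4 11 5 10 1 12 13 3 6 2 17 7
Walk LF starting at row 3, prepending L[row]:
  step 1: row=3, L[3]='$', prepend. Next row=LF[3]=0
  step 2: row=0, L[0]='l', prepend. Next row=LF[0]=8
  step 3: row=8, L[8]='e', prepend. Next row=LF[8]=5
  step 4: row=5, L[5]='l', prepend. Next row=LF[5]=9
  step 5: row=9, L[9]='l', prepend. Next row=LF[9]=10
  step 6: row=10, L[10]='a', prepend. Next row=LF[10]=1
  step 7: row=1, L[1]='r', prepend. Next row=LF[1]=15
  step 8: row=15, L[15]='a', prepend. Next row=LF[15]=2
  step 9: row=2, L[2]='p', prepend. Next row=LF[2]=14
  step 10: row=14, L[14]='e', prepend. Next row=LF[14]=6
  step 11: row=6, L[6]='e', prepend. Next row=LF[6]=4
  step 12: row=4, L[4]='t', prepend. Next row=LF[4]=16
  step 13: row=16, L[16]='t', prepend. Next row=LF[16]=17
  step 14: row=17, L[17]='i', prepend. Next row=LF[17]=7
  step 15: row=7, L[7]='m', prepend. Next row=LF[7]=11
  step 16: row=11, L[11]='m', prepend. Next row=LF[11]=12
  step 17: row=12, L[12]='o', prepend. Next row=LF[12]=13
  step 18: row=13, L[13]='c', prepend. Next row=LF[13]=3
Reversed output: committeeparallel$

Answer: committeeparallel$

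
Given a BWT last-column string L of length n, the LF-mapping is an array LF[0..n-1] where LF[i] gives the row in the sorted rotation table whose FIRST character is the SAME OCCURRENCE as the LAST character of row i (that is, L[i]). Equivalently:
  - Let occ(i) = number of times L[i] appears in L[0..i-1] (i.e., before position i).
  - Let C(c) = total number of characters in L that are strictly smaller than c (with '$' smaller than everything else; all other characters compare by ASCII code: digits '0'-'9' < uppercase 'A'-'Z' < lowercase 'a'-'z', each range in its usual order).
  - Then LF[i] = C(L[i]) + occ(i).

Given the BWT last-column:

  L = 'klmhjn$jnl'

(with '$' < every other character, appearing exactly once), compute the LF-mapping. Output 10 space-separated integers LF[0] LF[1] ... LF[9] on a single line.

Char counts: '$':1, 'h':1, 'j':2, 'k':1, 'l':2, 'm':1, 'n':2
C (first-col start): C('$')=0, C('h')=1, C('j')=2, C('k')=4, C('l')=5, C('m')=7, C('n')=8
L[0]='k': occ=0, LF[0]=C('k')+0=4+0=4
L[1]='l': occ=0, LF[1]=C('l')+0=5+0=5
L[2]='m': occ=0, LF[2]=C('m')+0=7+0=7
L[3]='h': occ=0, LF[3]=C('h')+0=1+0=1
L[4]='j': occ=0, LF[4]=C('j')+0=2+0=2
L[5]='n': occ=0, LF[5]=C('n')+0=8+0=8
L[6]='$': occ=0, LF[6]=C('$')+0=0+0=0
L[7]='j': occ=1, LF[7]=C('j')+1=2+1=3
L[8]='n': occ=1, LF[8]=C('n')+1=8+1=9
L[9]='l': occ=1, LF[9]=C('l')+1=5+1=6

Answer: 4 5 7 1 2 8 0 3 9 6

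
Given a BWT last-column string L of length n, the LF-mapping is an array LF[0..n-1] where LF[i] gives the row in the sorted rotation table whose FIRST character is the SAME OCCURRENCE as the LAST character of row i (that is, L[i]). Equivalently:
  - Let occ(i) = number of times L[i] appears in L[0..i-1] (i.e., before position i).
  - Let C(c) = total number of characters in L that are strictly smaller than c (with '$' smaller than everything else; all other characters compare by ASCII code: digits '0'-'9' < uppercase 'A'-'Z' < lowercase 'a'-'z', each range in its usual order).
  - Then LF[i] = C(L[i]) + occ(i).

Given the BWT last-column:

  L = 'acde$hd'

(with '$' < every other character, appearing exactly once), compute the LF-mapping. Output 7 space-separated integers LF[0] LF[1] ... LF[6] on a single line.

Answer: 1 2 3 5 0 6 4

Derivation:
Char counts: '$':1, 'a':1, 'c':1, 'd':2, 'e':1, 'h':1
C (first-col start): C('$')=0, C('a')=1, C('c')=2, C('d')=3, C('e')=5, C('h')=6
L[0]='a': occ=0, LF[0]=C('a')+0=1+0=1
L[1]='c': occ=0, LF[1]=C('c')+0=2+0=2
L[2]='d': occ=0, LF[2]=C('d')+0=3+0=3
L[3]='e': occ=0, LF[3]=C('e')+0=5+0=5
L[4]='$': occ=0, LF[4]=C('$')+0=0+0=0
L[5]='h': occ=0, LF[5]=C('h')+0=6+0=6
L[6]='d': occ=1, LF[6]=C('d')+1=3+1=4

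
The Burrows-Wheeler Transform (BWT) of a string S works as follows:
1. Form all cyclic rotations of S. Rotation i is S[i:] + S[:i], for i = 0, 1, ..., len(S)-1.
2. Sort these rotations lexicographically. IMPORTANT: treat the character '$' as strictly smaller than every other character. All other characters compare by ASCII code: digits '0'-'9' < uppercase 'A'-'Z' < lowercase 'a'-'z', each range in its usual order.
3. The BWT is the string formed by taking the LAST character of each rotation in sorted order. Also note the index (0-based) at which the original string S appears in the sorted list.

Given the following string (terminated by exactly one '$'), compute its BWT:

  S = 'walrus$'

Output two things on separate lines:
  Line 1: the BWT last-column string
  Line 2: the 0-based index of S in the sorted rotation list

All 7 rotations (rotation i = S[i:]+S[:i]):
  rot[0] = walrus$
  rot[1] = alrus$w
  rot[2] = lrus$wa
  rot[3] = rus$wal
  rot[4] = us$walr
  rot[5] = s$walru
  rot[6] = $walrus
Sorted (with $ < everything):
  sorted[0] = $walrus  (last char: 's')
  sorted[1] = alrus$w  (last char: 'w')
  sorted[2] = lrus$wa  (last char: 'a')
  sorted[3] = rus$wal  (last char: 'l')
  sorted[4] = s$walru  (last char: 'u')
  sorted[5] = us$walr  (last char: 'r')
  sorted[6] = walrus$  (last char: '$')
Last column: swalur$
Original string S is at sorted index 6

Answer: swalur$
6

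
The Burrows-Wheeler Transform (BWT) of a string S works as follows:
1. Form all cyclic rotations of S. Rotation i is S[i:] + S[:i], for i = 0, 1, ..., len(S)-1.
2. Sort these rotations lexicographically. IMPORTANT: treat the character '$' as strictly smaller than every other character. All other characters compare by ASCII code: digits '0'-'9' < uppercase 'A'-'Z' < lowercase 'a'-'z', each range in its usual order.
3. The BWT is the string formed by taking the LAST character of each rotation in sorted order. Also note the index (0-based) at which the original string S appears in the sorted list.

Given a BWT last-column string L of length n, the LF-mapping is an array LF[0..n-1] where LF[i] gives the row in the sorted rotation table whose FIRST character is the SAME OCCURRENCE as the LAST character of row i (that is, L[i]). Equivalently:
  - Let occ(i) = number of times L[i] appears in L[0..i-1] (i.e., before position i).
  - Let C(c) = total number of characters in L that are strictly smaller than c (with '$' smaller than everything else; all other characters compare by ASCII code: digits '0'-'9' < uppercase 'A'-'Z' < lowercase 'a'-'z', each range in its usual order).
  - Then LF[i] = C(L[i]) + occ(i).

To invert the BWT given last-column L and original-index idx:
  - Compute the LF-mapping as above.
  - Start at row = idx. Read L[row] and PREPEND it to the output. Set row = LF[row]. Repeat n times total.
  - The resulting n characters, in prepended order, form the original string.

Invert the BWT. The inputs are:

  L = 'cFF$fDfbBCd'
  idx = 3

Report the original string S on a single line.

LF mapping: 7 4 5 0 9 3 10 6 1 2 8
Walk LF starting at row 3, prepending L[row]:
  step 1: row=3, L[3]='$', prepend. Next row=LF[3]=0
  step 2: row=0, L[0]='c', prepend. Next row=LF[0]=7
  step 3: row=7, L[7]='b', prepend. Next row=LF[7]=6
  step 4: row=6, L[6]='f', prepend. Next row=LF[6]=10
  step 5: row=10, L[10]='d', prepend. Next row=LF[10]=8
  step 6: row=8, L[8]='B', prepend. Next row=LF[8]=1
  step 7: row=1, L[1]='F', prepend. Next row=LF[1]=4
  step 8: row=4, L[4]='f', prepend. Next row=LF[4]=9
  step 9: row=9, L[9]='C', prepend. Next row=LF[9]=2
  step 10: row=2, L[2]='F', prepend. Next row=LF[2]=5
  step 11: row=5, L[5]='D', prepend. Next row=LF[5]=3
Reversed output: DFCfFBdfbc$

Answer: DFCfFBdfbc$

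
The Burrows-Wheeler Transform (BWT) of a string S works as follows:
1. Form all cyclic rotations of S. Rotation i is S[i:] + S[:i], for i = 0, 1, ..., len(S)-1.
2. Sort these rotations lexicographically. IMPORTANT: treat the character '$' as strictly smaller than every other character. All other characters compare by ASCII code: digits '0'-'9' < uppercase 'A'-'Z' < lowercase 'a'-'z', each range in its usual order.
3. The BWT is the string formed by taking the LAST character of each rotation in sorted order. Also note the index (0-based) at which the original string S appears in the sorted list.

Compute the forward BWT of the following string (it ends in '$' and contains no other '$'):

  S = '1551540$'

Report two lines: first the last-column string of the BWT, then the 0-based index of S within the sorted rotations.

All 8 rotations (rotation i = S[i:]+S[:i]):
  rot[0] = 1551540$
  rot[1] = 551540$1
  rot[2] = 51540$15
  rot[3] = 1540$155
  rot[4] = 540$1551
  rot[5] = 40$15515
  rot[6] = 0$155154
  rot[7] = $1551540
Sorted (with $ < everything):
  sorted[0] = $1551540  (last char: '0')
  sorted[1] = 0$155154  (last char: '4')
  sorted[2] = 1540$155  (last char: '5')
  sorted[3] = 1551540$  (last char: '$')
  sorted[4] = 40$15515  (last char: '5')
  sorted[5] = 51540$15  (last char: '5')
  sorted[6] = 540$1551  (last char: '1')
  sorted[7] = 551540$1  (last char: '1')
Last column: 045$5511
Original string S is at sorted index 3

Answer: 045$5511
3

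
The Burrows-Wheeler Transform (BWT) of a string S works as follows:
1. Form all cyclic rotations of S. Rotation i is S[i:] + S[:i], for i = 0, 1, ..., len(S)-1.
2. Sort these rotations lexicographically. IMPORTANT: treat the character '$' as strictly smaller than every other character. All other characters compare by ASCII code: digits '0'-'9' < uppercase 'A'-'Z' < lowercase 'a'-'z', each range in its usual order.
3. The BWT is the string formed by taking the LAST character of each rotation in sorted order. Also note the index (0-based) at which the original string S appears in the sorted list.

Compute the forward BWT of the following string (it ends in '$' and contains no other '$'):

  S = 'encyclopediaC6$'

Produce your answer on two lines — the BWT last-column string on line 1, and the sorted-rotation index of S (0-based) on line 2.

Answer: 6Caiynep$dceloc
8

Derivation:
All 15 rotations (rotation i = S[i:]+S[:i]):
  rot[0] = encyclopediaC6$
  rot[1] = ncyclopediaC6$e
  rot[2] = cyclopediaC6$en
  rot[3] = yclopediaC6$enc
  rot[4] = clopediaC6$ency
  rot[5] = lopediaC6$encyc
  rot[6] = opediaC6$encycl
  rot[7] = pediaC6$encyclo
  rot[8] = ediaC6$encyclop
  rot[9] = diaC6$encyclope
  rot[10] = iaC6$encycloped
  rot[11] = aC6$encyclopedi
  rot[12] = C6$encyclopedia
  rot[13] = 6$encyclopediaC
  rot[14] = $encyclopediaC6
Sorted (with $ < everything):
  sorted[0] = $encyclopediaC6  (last char: '6')
  sorted[1] = 6$encyclopediaC  (last char: 'C')
  sorted[2] = C6$encyclopedia  (last char: 'a')
  sorted[3] = aC6$encyclopedi  (last char: 'i')
  sorted[4] = clopediaC6$ency  (last char: 'y')
  sorted[5] = cyclopediaC6$en  (last char: 'n')
  sorted[6] = diaC6$encyclope  (last char: 'e')
  sorted[7] = ediaC6$encyclop  (last char: 'p')
  sorted[8] = encyclopediaC6$  (last char: '$')
  sorted[9] = iaC6$encycloped  (last char: 'd')
  sorted[10] = lopediaC6$encyc  (last char: 'c')
  sorted[11] = ncyclopediaC6$e  (last char: 'e')
  sorted[12] = opediaC6$encycl  (last char: 'l')
  sorted[13] = pediaC6$encyclo  (last char: 'o')
  sorted[14] = yclopediaC6$enc  (last char: 'c')
Last column: 6Caiynep$dceloc
Original string S is at sorted index 8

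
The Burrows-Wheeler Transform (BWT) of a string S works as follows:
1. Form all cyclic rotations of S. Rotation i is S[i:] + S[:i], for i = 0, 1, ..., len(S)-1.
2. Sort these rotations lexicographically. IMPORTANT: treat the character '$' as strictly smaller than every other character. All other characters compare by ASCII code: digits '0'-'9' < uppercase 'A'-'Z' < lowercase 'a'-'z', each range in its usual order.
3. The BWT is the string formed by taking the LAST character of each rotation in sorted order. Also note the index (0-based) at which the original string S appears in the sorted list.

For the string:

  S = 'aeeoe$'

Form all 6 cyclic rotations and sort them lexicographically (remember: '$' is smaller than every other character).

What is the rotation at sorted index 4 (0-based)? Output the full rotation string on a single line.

Answer: eoe$ae

Derivation:
All 6 rotations (rotation i = S[i:]+S[:i]):
  rot[0] = aeeoe$
  rot[1] = eeoe$a
  rot[2] = eoe$ae
  rot[3] = oe$aee
  rot[4] = e$aeeo
  rot[5] = $aeeoe
Sorted (with $ < everything):
  sorted[0] = $aeeoe
  sorted[1] = aeeoe$
  sorted[2] = e$aeeo
  sorted[3] = eeoe$a
  sorted[4] = eoe$ae
  sorted[5] = oe$aee
sorted[4] = eoe$ae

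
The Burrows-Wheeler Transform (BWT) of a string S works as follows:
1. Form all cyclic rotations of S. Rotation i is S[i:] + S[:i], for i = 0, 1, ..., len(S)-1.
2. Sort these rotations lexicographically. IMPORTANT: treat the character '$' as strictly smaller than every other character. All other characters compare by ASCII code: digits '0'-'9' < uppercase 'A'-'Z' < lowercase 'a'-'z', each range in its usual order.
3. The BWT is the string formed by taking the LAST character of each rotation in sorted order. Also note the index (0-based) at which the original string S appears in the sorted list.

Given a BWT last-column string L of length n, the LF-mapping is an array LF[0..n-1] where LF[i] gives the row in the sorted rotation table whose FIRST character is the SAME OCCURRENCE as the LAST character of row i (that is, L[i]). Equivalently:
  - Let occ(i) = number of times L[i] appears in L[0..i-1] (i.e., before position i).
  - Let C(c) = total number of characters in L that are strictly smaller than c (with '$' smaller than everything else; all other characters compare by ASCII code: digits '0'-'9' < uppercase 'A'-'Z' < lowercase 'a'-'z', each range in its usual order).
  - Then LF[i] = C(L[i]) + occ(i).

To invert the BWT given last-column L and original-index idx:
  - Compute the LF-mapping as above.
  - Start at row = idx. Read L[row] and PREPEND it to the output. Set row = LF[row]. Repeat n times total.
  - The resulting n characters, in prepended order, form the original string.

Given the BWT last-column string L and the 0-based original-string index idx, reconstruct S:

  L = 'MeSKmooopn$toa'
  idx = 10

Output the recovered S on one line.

Answer: onomatopoeKSM$

Derivation:
LF mapping: 2 5 3 1 6 8 9 10 12 7 0 13 11 4
Walk LF starting at row 10, prepending L[row]:
  step 1: row=10, L[10]='$', prepend. Next row=LF[10]=0
  step 2: row=0, L[0]='M', prepend. Next row=LF[0]=2
  step 3: row=2, L[2]='S', prepend. Next row=LF[2]=3
  step 4: row=3, L[3]='K', prepend. Next row=LF[3]=1
  step 5: row=1, L[1]='e', prepend. Next row=LF[1]=5
  step 6: row=5, L[5]='o', prepend. Next row=LF[5]=8
  step 7: row=8, L[8]='p', prepend. Next row=LF[8]=12
  step 8: row=12, L[12]='o', prepend. Next row=LF[12]=11
  step 9: row=11, L[11]='t', prepend. Next row=LF[11]=13
  step 10: row=13, L[13]='a', prepend. Next row=LF[13]=4
  step 11: row=4, L[4]='m', prepend. Next row=LF[4]=6
  step 12: row=6, L[6]='o', prepend. Next row=LF[6]=9
  step 13: row=9, L[9]='n', prepend. Next row=LF[9]=7
  step 14: row=7, L[7]='o', prepend. Next row=LF[7]=10
Reversed output: onomatopoeKSM$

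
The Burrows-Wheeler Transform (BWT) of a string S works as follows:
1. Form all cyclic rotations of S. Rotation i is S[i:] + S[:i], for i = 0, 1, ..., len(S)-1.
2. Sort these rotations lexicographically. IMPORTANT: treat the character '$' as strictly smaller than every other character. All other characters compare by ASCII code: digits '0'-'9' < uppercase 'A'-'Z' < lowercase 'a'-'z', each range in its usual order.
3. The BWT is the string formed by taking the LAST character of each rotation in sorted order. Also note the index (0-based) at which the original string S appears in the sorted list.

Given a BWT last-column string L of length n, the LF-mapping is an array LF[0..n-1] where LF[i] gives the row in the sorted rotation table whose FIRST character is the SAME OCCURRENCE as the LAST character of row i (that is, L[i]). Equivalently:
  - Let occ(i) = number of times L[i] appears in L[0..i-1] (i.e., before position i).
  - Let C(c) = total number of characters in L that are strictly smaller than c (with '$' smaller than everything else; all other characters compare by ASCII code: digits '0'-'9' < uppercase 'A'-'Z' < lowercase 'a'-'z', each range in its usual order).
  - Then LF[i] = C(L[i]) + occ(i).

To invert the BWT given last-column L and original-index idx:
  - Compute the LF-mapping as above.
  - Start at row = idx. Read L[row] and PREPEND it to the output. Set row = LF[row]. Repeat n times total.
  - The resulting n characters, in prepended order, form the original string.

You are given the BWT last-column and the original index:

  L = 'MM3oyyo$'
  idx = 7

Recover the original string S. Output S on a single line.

LF mapping: 2 3 1 4 6 7 5 0
Walk LF starting at row 7, prepending L[row]:
  step 1: row=7, L[7]='$', prepend. Next row=LF[7]=0
  step 2: row=0, L[0]='M', prepend. Next row=LF[0]=2
  step 3: row=2, L[2]='3', prepend. Next row=LF[2]=1
  step 4: row=1, L[1]='M', prepend. Next row=LF[1]=3
  step 5: row=3, L[3]='o', prepend. Next row=LF[3]=4
  step 6: row=4, L[4]='y', prepend. Next row=LF[4]=6
  step 7: row=6, L[6]='o', prepend. Next row=LF[6]=5
  step 8: row=5, L[5]='y', prepend. Next row=LF[5]=7
Reversed output: yoyoM3M$

Answer: yoyoM3M$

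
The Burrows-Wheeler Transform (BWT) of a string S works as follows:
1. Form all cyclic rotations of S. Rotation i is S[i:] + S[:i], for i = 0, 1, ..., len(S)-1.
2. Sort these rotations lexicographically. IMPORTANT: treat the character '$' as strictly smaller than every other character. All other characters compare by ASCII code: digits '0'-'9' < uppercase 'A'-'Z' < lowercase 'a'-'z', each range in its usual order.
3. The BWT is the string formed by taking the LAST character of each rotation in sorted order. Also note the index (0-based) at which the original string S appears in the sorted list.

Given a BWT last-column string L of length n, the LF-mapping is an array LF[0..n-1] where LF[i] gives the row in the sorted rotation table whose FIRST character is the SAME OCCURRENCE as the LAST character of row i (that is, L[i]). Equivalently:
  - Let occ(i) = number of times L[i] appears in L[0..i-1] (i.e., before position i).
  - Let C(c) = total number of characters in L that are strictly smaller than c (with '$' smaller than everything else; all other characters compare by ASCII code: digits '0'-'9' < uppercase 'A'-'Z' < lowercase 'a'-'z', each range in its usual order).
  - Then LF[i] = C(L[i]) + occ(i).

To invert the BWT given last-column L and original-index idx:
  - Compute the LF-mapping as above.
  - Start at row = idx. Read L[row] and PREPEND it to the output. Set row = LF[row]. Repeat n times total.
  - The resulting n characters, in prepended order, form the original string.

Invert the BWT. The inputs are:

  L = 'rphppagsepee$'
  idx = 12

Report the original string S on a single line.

Answer: spaghepepper$

Derivation:
LF mapping: 11 7 6 8 9 1 5 12 2 10 3 4 0
Walk LF starting at row 12, prepending L[row]:
  step 1: row=12, L[12]='$', prepend. Next row=LF[12]=0
  step 2: row=0, L[0]='r', prepend. Next row=LF[0]=11
  step 3: row=11, L[11]='e', prepend. Next row=LF[11]=4
  step 4: row=4, L[4]='p', prepend. Next row=LF[4]=9
  step 5: row=9, L[9]='p', prepend. Next row=LF[9]=10
  step 6: row=10, L[10]='e', prepend. Next row=LF[10]=3
  step 7: row=3, L[3]='p', prepend. Next row=LF[3]=8
  step 8: row=8, L[8]='e', prepend. Next row=LF[8]=2
  step 9: row=2, L[2]='h', prepend. Next row=LF[2]=6
  step 10: row=6, L[6]='g', prepend. Next row=LF[6]=5
  step 11: row=5, L[5]='a', prepend. Next row=LF[5]=1
  step 12: row=1, L[1]='p', prepend. Next row=LF[1]=7
  step 13: row=7, L[7]='s', prepend. Next row=LF[7]=12
Reversed output: spaghepepper$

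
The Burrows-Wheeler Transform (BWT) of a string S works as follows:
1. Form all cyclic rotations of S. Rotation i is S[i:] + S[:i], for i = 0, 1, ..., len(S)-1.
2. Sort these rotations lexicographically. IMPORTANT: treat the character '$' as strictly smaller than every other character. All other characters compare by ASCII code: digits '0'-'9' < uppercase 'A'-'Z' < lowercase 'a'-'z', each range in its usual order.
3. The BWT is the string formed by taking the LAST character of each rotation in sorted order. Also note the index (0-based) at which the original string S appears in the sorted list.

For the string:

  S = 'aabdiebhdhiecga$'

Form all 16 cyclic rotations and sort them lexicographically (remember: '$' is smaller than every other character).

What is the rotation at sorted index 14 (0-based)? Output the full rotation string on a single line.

Answer: iebhdhiecga$aabd

Derivation:
All 16 rotations (rotation i = S[i:]+S[:i]):
  rot[0] = aabdiebhdhiecga$
  rot[1] = abdiebhdhiecga$a
  rot[2] = bdiebhdhiecga$aa
  rot[3] = diebhdhiecga$aab
  rot[4] = iebhdhiecga$aabd
  rot[5] = ebhdhiecga$aabdi
  rot[6] = bhdhiecga$aabdie
  rot[7] = hdhiecga$aabdieb
  rot[8] = dhiecga$aabdiebh
  rot[9] = hiecga$aabdiebhd
  rot[10] = iecga$aabdiebhdh
  rot[11] = ecga$aabdiebhdhi
  rot[12] = cga$aabdiebhdhie
  rot[13] = ga$aabdiebhdhiec
  rot[14] = a$aabdiebhdhiecg
  rot[15] = $aabdiebhdhiecga
Sorted (with $ < everything):
  sorted[0] = $aabdiebhdhiecga
  sorted[1] = a$aabdiebhdhiecg
  sorted[2] = aabdiebhdhiecga$
  sorted[3] = abdiebhdhiecga$a
  sorted[4] = bdiebhdhiecga$aa
  sorted[5] = bhdhiecga$aabdie
  sorted[6] = cga$aabdiebhdhie
  sorted[7] = dhiecga$aabdiebh
  sorted[8] = diebhdhiecga$aab
  sorted[9] = ebhdhiecga$aabdi
  sorted[10] = ecga$aabdiebhdhi
  sorted[11] = ga$aabdiebhdhiec
  sorted[12] = hdhiecga$aabdieb
  sorted[13] = hiecga$aabdiebhd
  sorted[14] = iebhdhiecga$aabd
  sorted[15] = iecga$aabdiebhdh
sorted[14] = iebhdhiecga$aabd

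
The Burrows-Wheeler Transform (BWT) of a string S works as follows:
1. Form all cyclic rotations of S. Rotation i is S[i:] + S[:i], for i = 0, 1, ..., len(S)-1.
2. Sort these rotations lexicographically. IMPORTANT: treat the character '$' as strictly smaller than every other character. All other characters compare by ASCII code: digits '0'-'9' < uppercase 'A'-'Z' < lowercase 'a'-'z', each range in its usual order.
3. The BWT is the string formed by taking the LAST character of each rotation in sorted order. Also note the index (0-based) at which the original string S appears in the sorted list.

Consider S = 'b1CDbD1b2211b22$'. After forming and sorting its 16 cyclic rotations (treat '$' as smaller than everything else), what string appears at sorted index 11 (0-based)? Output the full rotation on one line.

Answer: DbD1b2211b22$b1C

Derivation:
All 16 rotations (rotation i = S[i:]+S[:i]):
  rot[0] = b1CDbD1b2211b22$
  rot[1] = 1CDbD1b2211b22$b
  rot[2] = CDbD1b2211b22$b1
  rot[3] = DbD1b2211b22$b1C
  rot[4] = bD1b2211b22$b1CD
  rot[5] = D1b2211b22$b1CDb
  rot[6] = 1b2211b22$b1CDbD
  rot[7] = b2211b22$b1CDbD1
  rot[8] = 2211b22$b1CDbD1b
  rot[9] = 211b22$b1CDbD1b2
  rot[10] = 11b22$b1CDbD1b22
  rot[11] = 1b22$b1CDbD1b221
  rot[12] = b22$b1CDbD1b2211
  rot[13] = 22$b1CDbD1b2211b
  rot[14] = 2$b1CDbD1b2211b2
  rot[15] = $b1CDbD1b2211b22
Sorted (with $ < everything):
  sorted[0] = $b1CDbD1b2211b22
  sorted[1] = 11b22$b1CDbD1b22
  sorted[2] = 1CDbD1b2211b22$b
  sorted[3] = 1b22$b1CDbD1b221
  sorted[4] = 1b2211b22$b1CDbD
  sorted[5] = 2$b1CDbD1b2211b2
  sorted[6] = 211b22$b1CDbD1b2
  sorted[7] = 22$b1CDbD1b2211b
  sorted[8] = 2211b22$b1CDbD1b
  sorted[9] = CDbD1b2211b22$b1
  sorted[10] = D1b2211b22$b1CDb
  sorted[11] = DbD1b2211b22$b1C
  sorted[12] = b1CDbD1b2211b22$
  sorted[13] = b22$b1CDbD1b2211
  sorted[14] = b2211b22$b1CDbD1
  sorted[15] = bD1b2211b22$b1CD
sorted[11] = DbD1b2211b22$b1C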